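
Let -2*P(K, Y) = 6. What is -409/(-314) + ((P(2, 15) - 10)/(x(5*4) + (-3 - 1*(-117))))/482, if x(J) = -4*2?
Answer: 10446273/8021444 ≈ 1.3023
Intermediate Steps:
x(J) = -8
P(K, Y) = -3 (P(K, Y) = -½*6 = -3)
-409/(-314) + ((P(2, 15) - 10)/(x(5*4) + (-3 - 1*(-117))))/482 = -409/(-314) + ((-3 - 10)/(-8 + (-3 - 1*(-117))))/482 = -409*(-1/314) - 13/(-8 + (-3 + 117))*(1/482) = 409/314 - 13/(-8 + 114)*(1/482) = 409/314 - 13/106*(1/482) = 409/314 - 13*1/106*(1/482) = 409/314 - 13/106*1/482 = 409/314 - 13/51092 = 10446273/8021444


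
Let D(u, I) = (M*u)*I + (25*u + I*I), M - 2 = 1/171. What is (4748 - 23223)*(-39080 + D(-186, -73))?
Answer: 11758210525/57 ≈ 2.0628e+8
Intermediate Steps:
M = 343/171 (M = 2 + 1/171 = 343/171 ≈ 2.0058)
D(u, I) = I² + 25*u + 343*I*u/171 (D(u, I) = (343*u/171)*I + (25*u + I*I) = 343*I*u/171 + (25*u + I²) = 343*I*u/171 + (I² + 25*u) = I² + 25*u + 343*I*u/171)
(4748 - 23223)*(-39080 + D(-186, -73)) = (4748 - 23223)*(-39080 + ((-73)² + 25*(-186) + (343/171)*(-73)*(-186))) = -18475*(-39080 + (5329 - 4650 + 1552418/57)) = -18475*(-39080 + 1591121/57) = -18475*(-636439/57) = 11758210525/57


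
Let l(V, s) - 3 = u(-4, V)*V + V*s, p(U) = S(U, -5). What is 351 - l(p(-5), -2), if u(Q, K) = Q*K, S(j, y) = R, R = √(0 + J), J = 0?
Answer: 348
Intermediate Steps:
R = 0 (R = √(0 + 0) = √0 = 0)
S(j, y) = 0
p(U) = 0
u(Q, K) = K*Q
l(V, s) = 3 - 4*V² + V*s (l(V, s) = 3 + ((V*(-4))*V + V*s) = 3 + ((-4*V)*V + V*s) = 3 + (-4*V² + V*s) = 3 - 4*V² + V*s)
351 - l(p(-5), -2) = 351 - (3 - 4*0² + 0*(-2)) = 351 - (3 - 4*0 + 0) = 351 - (3 + 0 + 0) = 351 - 1*3 = 351 - 3 = 348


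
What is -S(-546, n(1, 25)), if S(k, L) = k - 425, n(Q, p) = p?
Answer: 971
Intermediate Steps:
S(k, L) = -425 + k
-S(-546, n(1, 25)) = -(-425 - 546) = -1*(-971) = 971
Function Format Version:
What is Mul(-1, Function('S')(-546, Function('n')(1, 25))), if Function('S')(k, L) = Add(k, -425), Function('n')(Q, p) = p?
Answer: 971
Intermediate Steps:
Function('S')(k, L) = Add(-425, k)
Mul(-1, Function('S')(-546, Function('n')(1, 25))) = Mul(-1, Add(-425, -546)) = Mul(-1, -971) = 971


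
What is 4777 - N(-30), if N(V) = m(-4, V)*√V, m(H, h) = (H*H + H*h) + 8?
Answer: 4777 - 144*I*√30 ≈ 4777.0 - 788.72*I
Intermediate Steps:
m(H, h) = 8 + H² + H*h (m(H, h) = (H² + H*h) + 8 = 8 + H² + H*h)
N(V) = √V*(24 - 4*V) (N(V) = (8 + (-4)² - 4*V)*√V = (8 + 16 - 4*V)*√V = (24 - 4*V)*√V = √V*(24 - 4*V))
4777 - N(-30) = 4777 - 4*√(-30)*(6 - 1*(-30)) = 4777 - 4*I*√30*(6 + 30) = 4777 - 4*I*√30*36 = 4777 - 144*I*√30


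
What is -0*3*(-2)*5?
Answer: 0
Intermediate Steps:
-0*3*(-2)*5 = -0*(-6)*5 = -19*0*5 = 0*5 = 0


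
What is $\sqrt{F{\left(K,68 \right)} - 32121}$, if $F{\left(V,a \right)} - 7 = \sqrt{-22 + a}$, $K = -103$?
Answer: $\sqrt{-32114 + \sqrt{46}} \approx 179.18 i$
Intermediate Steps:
$F{\left(V,a \right)} = 7 + \sqrt{-22 + a}$
$\sqrt{F{\left(K,68 \right)} - 32121} = \sqrt{\left(7 + \sqrt{-22 + 68}\right) - 32121} = \sqrt{\left(7 + \sqrt{46}\right) - 32121} = \sqrt{-32114 + \sqrt{46}}$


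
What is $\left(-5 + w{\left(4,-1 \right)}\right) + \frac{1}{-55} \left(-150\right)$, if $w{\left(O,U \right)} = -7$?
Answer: $- \frac{102}{11} \approx -9.2727$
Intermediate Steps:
$\left(-5 + w{\left(4,-1 \right)}\right) + \frac{1}{-55} \left(-150\right) = \left(-5 - 7\right) + \frac{1}{-55} \left(-150\right) = -12 - - \frac{30}{11} = -12 + \frac{30}{11} = - \frac{102}{11}$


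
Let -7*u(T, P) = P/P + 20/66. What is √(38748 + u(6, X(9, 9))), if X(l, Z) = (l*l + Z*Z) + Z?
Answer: √2067622095/231 ≈ 196.84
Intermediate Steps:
X(l, Z) = Z + Z² + l² (X(l, Z) = (l² + Z²) + Z = (Z² + l²) + Z = Z + Z² + l²)
u(T, P) = -43/231 (u(T, P) = -(P/P + 20/66)/7 = -(1 + 20*(1/66))/7 = -(1 + 10/33)/7 = -⅐*43/33 = -43/231)
√(38748 + u(6, X(9, 9))) = √(38748 - 43/231) = √(8950745/231) = √2067622095/231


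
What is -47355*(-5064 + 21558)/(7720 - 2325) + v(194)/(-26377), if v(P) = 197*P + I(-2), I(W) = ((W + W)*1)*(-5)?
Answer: -316962747300/2189291 ≈ -1.4478e+5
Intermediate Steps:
I(W) = -10*W (I(W) = ((2*W)*1)*(-5) = (2*W)*(-5) = -10*W)
v(P) = 20 + 197*P (v(P) = 197*P - 10*(-2) = 197*P + 20 = 20 + 197*P)
-47355*(-5064 + 21558)/(7720 - 2325) + v(194)/(-26377) = -47355*(-5064 + 21558)/(7720 - 2325) + (20 + 197*194)/(-26377) = -47355/(5395/16494) + (20 + 38218)*(-1/26377) = -47355/(5395*(1/16494)) + 38238*(-1/26377) = -47355/5395/16494 - 38238/26377 = -47355*16494/5395 - 38238/26377 = -156214674/1079 - 38238/26377 = -316962747300/2189291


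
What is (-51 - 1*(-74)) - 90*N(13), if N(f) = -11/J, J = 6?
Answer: 188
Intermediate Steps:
N(f) = -11/6
(-51 - 1*(-74)) - 90*N(13) = (-51 - 1*(-74)) - 90*(-11/6) = (-51 + 74) + 165 = 23 + 165 = 188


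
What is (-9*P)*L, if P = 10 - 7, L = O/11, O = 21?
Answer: -567/11 ≈ -51.545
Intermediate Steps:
L = 21/11 ≈ 1.9091
P = 3
(-9*P)*L = -9*3*(21/11) = -27*21/11 = -567/11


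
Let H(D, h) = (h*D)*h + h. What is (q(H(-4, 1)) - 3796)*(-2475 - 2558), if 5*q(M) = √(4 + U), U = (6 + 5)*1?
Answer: 19105268 - 5033*√15/5 ≈ 1.9101e+7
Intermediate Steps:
U = 11 (U = 11*1 = 11)
H(D, h) = h + D*h² (H(D, h) = (D*h)*h + h = D*h² + h = h + D*h²)
q(M) = √15/5 (q(M) = √(4 + 11)/5 = √15/5)
(q(H(-4, 1)) - 3796)*(-2475 - 2558) = (√15/5 - 3796)*(-2475 - 2558) = (-3796 + √15/5)*(-5033) = 19105268 - 5033*√15/5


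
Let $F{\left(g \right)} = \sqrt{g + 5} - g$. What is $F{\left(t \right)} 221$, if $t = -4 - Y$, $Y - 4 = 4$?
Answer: $2652 + 221 i \sqrt{7} \approx 2652.0 + 584.71 i$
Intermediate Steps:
$Y = 8$ ($Y = 4 + 4 = 8$)
$t = -12$ ($t = -4 - 8 = -12$)
$F{\left(g \right)} = \sqrt{5 + g} - g$
$F{\left(t \right)} 221 = \left(\sqrt{5 - 12} - -12\right) 221 = \left(\sqrt{-7} + 12\right) 221 = \left(i \sqrt{7} + 12\right) 221 = \left(12 + i \sqrt{7}\right) 221 = 2652 + 221 i \sqrt{7}$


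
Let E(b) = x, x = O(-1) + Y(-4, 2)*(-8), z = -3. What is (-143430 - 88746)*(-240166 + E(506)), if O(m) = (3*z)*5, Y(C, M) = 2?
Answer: 55774943952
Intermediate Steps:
O(m) = -45 (O(m) = (3*(-3))*5 = -9*5 = -45)
x = -61 (x = -45 + 2*(-8) = -45 - 16 = -61)
E(b) = -61
(-143430 - 88746)*(-240166 + E(506)) = (-143430 - 88746)*(-240166 - 61) = -232176*(-240227) = 55774943952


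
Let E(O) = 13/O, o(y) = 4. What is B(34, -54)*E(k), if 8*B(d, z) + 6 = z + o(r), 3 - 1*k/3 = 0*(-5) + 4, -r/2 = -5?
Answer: 91/3 ≈ 30.333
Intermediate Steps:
r = 10 (r = -2*(-5) = 10)
k = -3 (k = 9 - 3*(0*(-5) + 4) = 9 - 3*(0 + 4) = 9 - 3*4 = 9 - 12 = -3)
B(d, z) = -1/4 + z/8 (B(d, z) = -3/4 + (z + 4)/8 = -3/4 + (4 + z)/8 = -3/4 + (1/2 + z/8) = -1/4 + z/8)
B(34, -54)*E(k) = (-1/4 + (1/8)*(-54))*(13/(-3)) = (-1/4 - 27/4)*(13*(-1/3)) = -7*(-13/3) = 91/3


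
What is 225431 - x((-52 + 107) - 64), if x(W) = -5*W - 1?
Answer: 225387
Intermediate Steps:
x(W) = -1 - 5*W
225431 - x((-52 + 107) - 64) = 225431 - (-1 - 5*((-52 + 107) - 64)) = 225431 - (-1 - 5*(55 - 64)) = 225431 - (-1 - 5*(-9)) = 225431 - (-1 + 45) = 225431 - 1*44 = 225431 - 44 = 225387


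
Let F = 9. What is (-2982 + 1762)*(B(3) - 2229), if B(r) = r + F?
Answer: 2704740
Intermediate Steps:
B(r) = 9 + r (B(r) = r + 9 = 9 + r)
(-2982 + 1762)*(B(3) - 2229) = (-2982 + 1762)*((9 + 3) - 2229) = -1220*(12 - 2229) = -1220*(-2217) = 2704740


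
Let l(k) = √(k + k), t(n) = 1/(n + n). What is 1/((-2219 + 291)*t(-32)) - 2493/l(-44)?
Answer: 8/241 + 2493*I*√22/44 ≈ 0.033195 + 265.75*I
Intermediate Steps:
t(n) = 1/(2*n)
l(k) = √2*√k (l(k) = √(2*k) = √2*√k)
1/((-2219 + 291)*t(-32)) - 2493/l(-44) = 1/((-2219 + 291)*(((½)/(-32)))) - 2493*(-I*√22/44) = 1/((-1928)*(((½)*(-1/32)))) - 2493*(-I*√22/44) = -1/(1928*(-1/64)) - 2493*(-I*√22/44) = -1/1928*(-64) - (-2493)*I*√22/44 = 8/241 + 2493*I*√22/44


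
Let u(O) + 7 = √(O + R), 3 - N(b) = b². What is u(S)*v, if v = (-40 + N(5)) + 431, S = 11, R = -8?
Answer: -2583 + 369*√3 ≈ -1943.9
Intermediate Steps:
N(b) = 3 - b²
u(O) = -7 + √(-8 + O) (u(O) = -7 + √(O - 8) = -7 + √(-8 + O))
v = 369 (v = (-40 + (3 - 1*5²)) + 431 = (-40 + (3 - 1*25)) + 431 = (-40 + (3 - 25)) + 431 = (-40 - 22) + 431 = -62 + 431 = 369)
u(S)*v = (-7 + √(-8 + 11))*369 = (-7 + √3)*369 = -2583 + 369*√3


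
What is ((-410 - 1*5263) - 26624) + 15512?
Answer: -16785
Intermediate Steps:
((-410 - 1*5263) - 26624) + 15512 = ((-410 - 5263) - 26624) + 15512 = (-5673 - 26624) + 15512 = -32297 + 15512 = -16785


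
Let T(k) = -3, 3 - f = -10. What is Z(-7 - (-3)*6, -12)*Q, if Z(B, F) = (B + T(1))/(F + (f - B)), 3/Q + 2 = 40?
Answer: -6/95 ≈ -0.063158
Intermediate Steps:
Q = 3/38 (Q = 3/(-2 + 40) = 3/38 ≈ 0.078947)
f = 13 (f = 3 - 1*(-10) = 3 + 10 = 13)
Z(B, F) = (-3 + B)/(13 + F - B) (Z(B, F) = (B - 3)/(F + (13 - B)) = (-3 + B)/(13 + F - B))
Z(-7 - (-3)*6, -12)*Q = ((-3 + (-7 - (-3)*6))/(13 - 12 - (-7 - (-3)*6)))*(3/38) = ((-3 + (-7 - 1*(-18)))/(13 - 12 - (-7 - 1*(-18))))*(3/38) = ((-3 + (-7 + 18))/(13 - 12 - (-7 + 18)))*(3/38) = ((-3 + 11)/(13 - 12 - 1*11))*(3/38) = (8/(13 - 12 - 11))*(3/38) = (8/(-10))*(3/38) = -⅒*8*(3/38) = -⅘*3/38 = -6/95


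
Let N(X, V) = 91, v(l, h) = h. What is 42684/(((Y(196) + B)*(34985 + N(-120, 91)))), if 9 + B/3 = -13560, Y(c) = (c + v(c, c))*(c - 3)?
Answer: 3557/102155927 ≈ 3.4819e-5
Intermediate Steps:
Y(c) = 2*c*(-3 + c) (Y(c) = (c + c)*(c - 3) = (2*c)*(-3 + c) = 2*c*(-3 + c))
B = -40707 (B = -27 + 3*(-13560) = -27 - 40680 = -40707)
42684/(((Y(196) + B)*(34985 + N(-120, 91)))) = 42684/(((2*196*(-3 + 196) - 40707)*(34985 + 91))) = 42684/(((2*196*193 - 40707)*35076)) = 42684/(((75656 - 40707)*35076)) = 42684/((34949*35076)) = 42684/1225871124 = 42684*(1/1225871124) = 3557/102155927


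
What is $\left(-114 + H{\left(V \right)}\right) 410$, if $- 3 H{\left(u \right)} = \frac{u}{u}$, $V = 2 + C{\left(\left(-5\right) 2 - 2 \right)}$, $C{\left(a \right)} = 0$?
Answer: $- \frac{140630}{3} \approx -46877.0$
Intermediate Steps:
$V = 2$ ($V = 2 + 0 = 2$)
$H{\left(u \right)} = - \frac{1}{3}$ ($H{\left(u \right)} = - \frac{u \frac{1}{u}}{3} = \left(- \frac{1}{3}\right) 1 = - \frac{1}{3}$)
$\left(-114 + H{\left(V \right)}\right) 410 = \left(-114 - \frac{1}{3}\right) 410 = \left(- \frac{343}{3}\right) 410 = - \frac{140630}{3}$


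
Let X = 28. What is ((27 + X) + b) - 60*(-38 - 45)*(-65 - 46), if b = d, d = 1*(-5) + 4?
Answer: -552726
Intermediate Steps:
d = -1 (d = -5 + 4 = -1)
b = -1
((27 + X) + b) - 60*(-38 - 45)*(-65 - 46) = ((27 + 28) - 1) - 60*(-38 - 45)*(-65 - 46) = (55 - 1) - (-4980)*(-111) = 54 - 60*9213 = 54 - 552780 = -552726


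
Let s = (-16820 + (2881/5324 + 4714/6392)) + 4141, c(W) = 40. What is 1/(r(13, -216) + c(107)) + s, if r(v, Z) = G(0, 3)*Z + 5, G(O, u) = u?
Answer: -16259732724415/1282543614 ≈ -12678.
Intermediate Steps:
r(v, Z) = 5 + 3*Z (r(v, Z) = 3*Z + 5 = 5 + 3*Z)
s = -26964727359/2126938 (s = (-16820 + (2881*(1/5324) + 4714*(1/6392))) + 4141 = (-16820 + (2881/5324 + 2357/3196)) + 4141 = (-16820 + 2719543/2126938) + 4141 = -35772377617/2126938 + 4141 = -26964727359/2126938 ≈ -12678.)
1/(r(13, -216) + c(107)) + s = 1/((5 + 3*(-216)) + 40) - 26964727359/2126938 = 1/((5 - 648) + 40) - 26964727359/2126938 = 1/(-643 + 40) - 26964727359/2126938 = 1/(-603) - 26964727359/2126938 = -1/603 - 26964727359/2126938 = -16259732724415/1282543614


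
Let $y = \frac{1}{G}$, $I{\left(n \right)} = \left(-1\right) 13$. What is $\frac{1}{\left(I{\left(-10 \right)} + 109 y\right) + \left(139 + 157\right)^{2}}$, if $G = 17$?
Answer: $\frac{17}{1489360} \approx 1.1414 \cdot 10^{-5}$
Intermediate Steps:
$I{\left(n \right)} = -13$
$y = \frac{1}{17} \approx 0.058824$
$\frac{1}{\left(I{\left(-10 \right)} + 109 y\right) + \left(139 + 157\right)^{2}} = \frac{1}{\left(-13 + 109 \cdot \frac{1}{17}\right) + \left(139 + 157\right)^{2}} = \frac{1}{\left(-13 + \frac{109}{17}\right) + 296^{2}} = \frac{1}{- \frac{112}{17} + 87616} = \frac{1}{\frac{1489360}{17}} = \frac{17}{1489360}$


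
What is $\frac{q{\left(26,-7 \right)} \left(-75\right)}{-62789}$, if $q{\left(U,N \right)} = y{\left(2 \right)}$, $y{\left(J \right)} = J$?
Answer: $\frac{150}{62789} \approx 0.002389$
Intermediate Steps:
$q{\left(U,N \right)} = 2$
$\frac{q{\left(26,-7 \right)} \left(-75\right)}{-62789} = \frac{2 \left(-75\right)}{-62789} = \left(-150\right) \left(- \frac{1}{62789}\right) = \frac{150}{62789}$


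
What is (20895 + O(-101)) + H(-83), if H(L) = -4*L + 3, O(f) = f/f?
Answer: 21231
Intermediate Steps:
O(f) = 1
H(L) = 3 - 4*L
(20895 + O(-101)) + H(-83) = (20895 + 1) + (3 - 4*(-83)) = 20896 + (3 + 332) = 20896 + 335 = 21231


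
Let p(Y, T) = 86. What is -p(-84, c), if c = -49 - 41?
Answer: -86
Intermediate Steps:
c = -90
-p(-84, c) = -1*86 = -86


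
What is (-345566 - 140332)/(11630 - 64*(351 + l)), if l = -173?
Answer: -34707/17 ≈ -2041.6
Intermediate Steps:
(-345566 - 140332)/(11630 - 64*(351 + l)) = (-345566 - 140332)/(11630 - 64*(351 - 173)) = -485898/(11630 - 64*178) = -485898/(11630 - 11392) = -485898/238 = -485898*1/238 = -34707/17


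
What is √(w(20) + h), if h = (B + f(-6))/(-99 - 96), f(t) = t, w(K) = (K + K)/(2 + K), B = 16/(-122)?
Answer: √31666321830/130845 ≈ 1.3600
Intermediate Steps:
B = -8/61 (B = 16*(-1/122) = -8/61 ≈ -0.13115)
w(K) = 2*K/(2 + K) (w(K) = (2*K)/(2 + K) = 2*K/(2 + K))
h = 374/11895 (h = (-8/61 - 6)/(-99 - 96) = -374/61/(-195) = -374/61*(-1/195) = 374/11895 ≈ 0.031442)
√(w(20) + h) = √(2*20/(2 + 20) + 374/11895) = √(2*20/22 + 374/11895) = √(2*20*(1/22) + 374/11895) = √(20/11 + 374/11895) = √(242014/130845) = √31666321830/130845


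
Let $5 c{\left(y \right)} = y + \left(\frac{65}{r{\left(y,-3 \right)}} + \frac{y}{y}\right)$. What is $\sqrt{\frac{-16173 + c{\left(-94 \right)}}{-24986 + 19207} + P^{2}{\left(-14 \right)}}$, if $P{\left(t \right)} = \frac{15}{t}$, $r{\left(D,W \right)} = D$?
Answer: $\frac{\sqrt{1427809909723915}}{19012910} \approx 1.9874$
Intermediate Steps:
$c{\left(y \right)} = \frac{1}{5} + \frac{13}{y} + \frac{y}{5}$ ($c{\left(y \right)} = \frac{y + \left(\frac{65}{y} + \frac{y}{y}\right)}{5} = \frac{y + \left(\frac{65}{y} + 1\right)}{5} = \frac{y + \left(1 + \frac{65}{y}\right)}{5} = \frac{1 + y + \frac{65}{y}}{5} = \frac{1}{5} + \frac{13}{y} + \frac{y}{5}$)
$\sqrt{\frac{-16173 + c{\left(-94 \right)}}{-24986 + 19207} + P^{2}{\left(-14 \right)}} = \sqrt{\frac{-16173 + \frac{65 - 94 \left(1 - 94\right)}{5 \left(-94\right)}}{-24986 + 19207} + \left(\frac{15}{-14}\right)^{2}} = \sqrt{\frac{-16173 + \frac{1}{5} \left(- \frac{1}{94}\right) \left(65 - -8742\right)}{-5779} + \left(15 \left(- \frac{1}{14}\right)\right)^{2}} = \sqrt{\left(-16173 + \frac{1}{5} \left(- \frac{1}{94}\right) \left(65 + 8742\right)\right) \left(- \frac{1}{5779}\right) + \left(- \frac{15}{14}\right)^{2}} = \sqrt{\left(-16173 + \frac{1}{5} \left(- \frac{1}{94}\right) 8807\right) \left(- \frac{1}{5779}\right) + \frac{225}{196}} = \sqrt{\left(-16173 - \frac{8807}{470}\right) \left(- \frac{1}{5779}\right) + \frac{225}{196}} = \sqrt{\left(- \frac{7610117}{470}\right) \left(- \frac{1}{5779}\right) + \frac{225}{196}} = \sqrt{\frac{7610117}{2716130} + \frac{225}{196}} = \sqrt{\frac{1051356091}{266180740}} = \frac{\sqrt{1427809909723915}}{19012910}$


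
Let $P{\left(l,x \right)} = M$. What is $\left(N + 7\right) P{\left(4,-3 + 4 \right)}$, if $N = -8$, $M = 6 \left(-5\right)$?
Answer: $30$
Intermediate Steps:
$M = -30$
$P{\left(l,x \right)} = -30$
$\left(N + 7\right) P{\left(4,-3 + 4 \right)} = \left(-8 + 7\right) \left(-30\right) = \left(-1\right) \left(-30\right) = 30$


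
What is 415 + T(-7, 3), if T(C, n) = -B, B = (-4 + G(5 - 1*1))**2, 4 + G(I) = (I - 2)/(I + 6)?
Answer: 8854/25 ≈ 354.16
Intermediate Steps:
G(I) = -4 + (-2 + I)/(6 + I) (G(I) = -4 + (I - 2)/(I + 6) = -4 + (-2 + I)/(6 + I))
B = 1521/25 (B = (-4 + (-26 - 3*(5 - 1*1))/(6 + (5 - 1*1)))**2 = (-4 + (-26 - 3*(5 - 1))/(6 + (5 - 1)))**2 = (-4 + (-26 - 3*4)/(6 + 4))**2 = (-4 + (-26 - 12)/10)**2 = (-4 + (1/10)*(-38))**2 = (-4 - 19/5)**2 = (-39/5)**2 = 1521/25 ≈ 60.840)
T(C, n) = -1521/25 (T(C, n) = -1*1521/25 = -1521/25)
415 + T(-7, 3) = 415 - 1521/25 = 8854/25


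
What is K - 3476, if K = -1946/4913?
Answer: -17079534/4913 ≈ -3476.4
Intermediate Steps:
K = -1946/4913 (K = -1946*1/4913 = -1946/4913 ≈ -0.39609)
K - 3476 = -1946/4913 - 3476 = -17079534/4913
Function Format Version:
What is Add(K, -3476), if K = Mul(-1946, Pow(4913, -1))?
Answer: Rational(-17079534, 4913) ≈ -3476.4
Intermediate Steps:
K = Rational(-1946, 4913) (K = Mul(-1946, Rational(1, 4913)) = Rational(-1946, 4913) ≈ -0.39609)
Add(K, -3476) = Add(Rational(-1946, 4913), -3476) = Rational(-17079534, 4913)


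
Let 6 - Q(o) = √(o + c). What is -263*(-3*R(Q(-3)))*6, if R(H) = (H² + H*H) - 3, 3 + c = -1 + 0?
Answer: 260370 - 113616*I*√7 ≈ 2.6037e+5 - 3.006e+5*I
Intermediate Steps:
c = -4 (c = -3 + (-1 + 0) = -3 - 1 = -4)
Q(o) = 6 - √(-4 + o) (Q(o) = 6 - √(o - 4) = 6 - √(-4 + o))
R(H) = -3 + 2*H² (R(H) = (H² + H²) - 3 = 2*H² - 3 = -3 + 2*H²)
-263*(-3*R(Q(-3)))*6 = -263*(-3*(-3 + 2*(6 - √(-4 - 3))²))*6 = -263*(-3*(-3 + 2*(6 - √(-7))²))*6 = -263*(-3*(-3 + 2*(6 - I*√7)²))*6 = -263*(9 - 6*(6 - I*√7)²)*6 = -263*(54 - 36*(6 - I*√7)²) = -14202 + 9468*(6 - I*√7)²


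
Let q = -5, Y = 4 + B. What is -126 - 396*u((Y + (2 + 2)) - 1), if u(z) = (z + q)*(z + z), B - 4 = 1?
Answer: -66654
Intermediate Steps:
B = 5 (B = 4 + 1 = 5)
Y = 9 (Y = 4 + 5 = 9)
u(z) = 2*z*(-5 + z) (u(z) = (z - 5)*(z + z) = (-5 + z)*(2*z) = 2*z*(-5 + z))
-126 - 396*u((Y + (2 + 2)) - 1) = -126 - 792*((9 + (2 + 2)) - 1)*(-5 + ((9 + (2 + 2)) - 1)) = -126 - 792*((9 + 4) - 1)*(-5 + ((9 + 4) - 1)) = -126 - 792*(13 - 1)*(-5 + (13 - 1)) = -126 - 792*12*(-5 + 12) = -126 - 792*12*7 = -126 - 396*168 = -126 - 66528 = -66654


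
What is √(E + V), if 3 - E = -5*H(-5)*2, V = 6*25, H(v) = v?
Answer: √103 ≈ 10.149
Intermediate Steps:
V = 150
E = -47 (E = 3 - (-5*(-5))*2 = 3 - 25*2 = 3 - 1*50 = 3 - 50 = -47)
√(E + V) = √(-47 + 150) = √103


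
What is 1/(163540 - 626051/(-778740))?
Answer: 778740/127355765651 ≈ 6.1147e-6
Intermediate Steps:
1/(163540 - 626051/(-778740)) = 1/(163540 - 626051*(-1/778740)) = 1/(163540 + 626051/778740) = 1/(127355765651/778740) = 778740/127355765651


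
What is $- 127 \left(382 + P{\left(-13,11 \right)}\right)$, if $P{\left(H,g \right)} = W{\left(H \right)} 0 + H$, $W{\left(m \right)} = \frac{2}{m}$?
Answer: $-46863$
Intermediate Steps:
$P{\left(H,g \right)} = H$ ($P{\left(H,g \right)} = \frac{2}{H} 0 + H = 0 + H = H$)
$- 127 \left(382 + P{\left(-13,11 \right)}\right) = - 127 \left(382 - 13\right) = \left(-127\right) 369 = -46863$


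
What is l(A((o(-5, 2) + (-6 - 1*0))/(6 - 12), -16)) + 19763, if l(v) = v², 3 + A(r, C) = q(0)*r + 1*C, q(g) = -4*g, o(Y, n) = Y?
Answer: 20124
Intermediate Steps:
A(r, C) = -3 + C (A(r, C) = -3 + ((-4*0)*r + 1*C) = -3 + (0*r + C) = -3 + (0 + C) = -3 + C)
l(A((o(-5, 2) + (-6 - 1*0))/(6 - 12), -16)) + 19763 = (-3 - 16)² + 19763 = (-19)² + 19763 = 361 + 19763 = 20124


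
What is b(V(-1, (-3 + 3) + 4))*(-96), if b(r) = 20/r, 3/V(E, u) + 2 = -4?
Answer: 3840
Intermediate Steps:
V(E, u) = -½ (V(E, u) = 3/(-2 - 4) = 3/(-6) = 3*(-⅙) = -½)
b(V(-1, (-3 + 3) + 4))*(-96) = (20/(-½))*(-96) = (20*(-2))*(-96) = -40*(-96) = 3840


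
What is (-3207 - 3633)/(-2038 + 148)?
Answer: 76/21 ≈ 3.6190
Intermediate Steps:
(-3207 - 3633)/(-2038 + 148) = -6840/(-1890) = -6840*(-1/1890) = 76/21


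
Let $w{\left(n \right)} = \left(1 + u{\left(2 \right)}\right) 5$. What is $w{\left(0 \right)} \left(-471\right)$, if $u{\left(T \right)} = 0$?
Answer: $-2355$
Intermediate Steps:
$w{\left(n \right)} = 5$ ($w{\left(n \right)} = \left(1 + 0\right) 5 = 1 \cdot 5 = 5$)
$w{\left(0 \right)} \left(-471\right) = 5 \left(-471\right) = -2355$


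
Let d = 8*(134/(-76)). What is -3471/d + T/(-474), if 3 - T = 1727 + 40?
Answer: 5288763/21172 ≈ 249.80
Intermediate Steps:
T = -1764 (T = 3 - (1727 + 40) = 3 - 1*1767 = 3 - 1767 = -1764)
d = -268/19 (d = 8*(134*(-1/76)) = 8*(-67/38) = -268/19 ≈ -14.105)
-3471/d + T/(-474) = -3471/(-268/19) - 1764/(-474) = -3471*(-19/268) - 1764*(-1/474) = 65949/268 + 294/79 = 5288763/21172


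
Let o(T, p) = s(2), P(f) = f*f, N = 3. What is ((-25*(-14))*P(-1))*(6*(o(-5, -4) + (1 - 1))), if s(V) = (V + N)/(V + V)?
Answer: 2625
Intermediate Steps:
P(f) = f**2
s(V) = (3 + V)/(2*V) (s(V) = (V + 3)/(V + V) = (3 + V)/((2*V)) = (3 + V)*(1/(2*V)) = (3 + V)/(2*V))
o(T, p) = 5/4 (o(T, p) = (1/2)*(3 + 2)/2 = (1/2)*(1/2)*5 = 5/4)
((-25*(-14))*P(-1))*(6*(o(-5, -4) + (1 - 1))) = (-25*(-14)*(-1)**2)*(6*(5/4 + (1 - 1))) = (350*1)*(6*(5/4 + 0)) = 350*(6*(5/4)) = 350*(15/2) = 2625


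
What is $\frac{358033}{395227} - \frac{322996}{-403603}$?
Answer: $\frac{272159932991}{159514802881} \approx 1.7062$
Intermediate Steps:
$\frac{358033}{395227} - \frac{322996}{-403603} = 358033 \cdot \frac{1}{395227} - - \frac{322996}{403603} = \frac{358033}{395227} + \frac{322996}{403603} = \frac{272159932991}{159514802881}$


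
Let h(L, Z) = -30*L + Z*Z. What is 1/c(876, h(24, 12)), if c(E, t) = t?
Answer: -1/576 ≈ -0.0017361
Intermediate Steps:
h(L, Z) = Z**2 - 30*L (h(L, Z) = -30*L + Z**2 = Z**2 - 30*L)
1/c(876, h(24, 12)) = 1/(12**2 - 30*24) = 1/(144 - 720) = 1/(-576) = -1/576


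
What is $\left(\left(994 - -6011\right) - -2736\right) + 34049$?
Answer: $43790$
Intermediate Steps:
$\left(\left(994 - -6011\right) - -2736\right) + 34049 = \left(\left(994 + 6011\right) + 2736\right) + 34049 = \left(7005 + 2736\right) + 34049 = 9741 + 34049 = 43790$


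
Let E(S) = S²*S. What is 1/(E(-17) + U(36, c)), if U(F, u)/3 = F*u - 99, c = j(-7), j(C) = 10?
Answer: -1/4130 ≈ -0.00024213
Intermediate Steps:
c = 10
U(F, u) = -297 + 3*F*u (U(F, u) = 3*(F*u - 99) = 3*(-99 + F*u) = -297 + 3*F*u)
E(S) = S³
1/(E(-17) + U(36, c)) = 1/((-17)³ + (-297 + 3*36*10)) = 1/(-4913 + (-297 + 1080)) = 1/(-4913 + 783) = 1/(-4130) = -1/4130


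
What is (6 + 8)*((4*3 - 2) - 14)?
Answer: -56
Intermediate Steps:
(6 + 8)*((4*3 - 2) - 14) = 14*((12 - 2) - 14) = 14*(10 - 14) = 14*(-4) = -56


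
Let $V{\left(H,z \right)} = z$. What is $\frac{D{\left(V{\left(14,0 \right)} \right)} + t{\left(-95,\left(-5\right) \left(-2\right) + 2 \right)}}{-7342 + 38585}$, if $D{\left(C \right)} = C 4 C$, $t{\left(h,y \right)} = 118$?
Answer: $\frac{118}{31243} \approx 0.0037768$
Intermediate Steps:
$D{\left(C \right)} = 4 C^{2}$ ($D{\left(C \right)} = 4 C C = 4 C^{2}$)
$\frac{D{\left(V{\left(14,0 \right)} \right)} + t{\left(-95,\left(-5\right) \left(-2\right) + 2 \right)}}{-7342 + 38585} = \frac{4 \cdot 0^{2} + 118}{-7342 + 38585} = \frac{4 \cdot 0 + 118}{31243} = \left(0 + 118\right) \frac{1}{31243} = 118 \cdot \frac{1}{31243} = \frac{118}{31243}$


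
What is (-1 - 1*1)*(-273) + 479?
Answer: 1025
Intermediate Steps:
(-1 - 1*1)*(-273) + 479 = (-1 - 1)*(-273) + 479 = -2*(-273) + 479 = 546 + 479 = 1025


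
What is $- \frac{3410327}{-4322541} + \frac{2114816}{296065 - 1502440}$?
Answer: $- \frac{1675748544277}{1738201799625} \approx -0.96407$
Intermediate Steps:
$- \frac{3410327}{-4322541} + \frac{2114816}{296065 - 1502440} = \left(-3410327\right) \left(- \frac{1}{4322541}\right) + \frac{2114816}{296065 - 1502440} = \frac{3410327}{4322541} + \frac{2114816}{-1206375} = \frac{3410327}{4322541} + 2114816 \left(- \frac{1}{1206375}\right) = \frac{3410327}{4322541} - \frac{2114816}{1206375} = - \frac{1675748544277}{1738201799625}$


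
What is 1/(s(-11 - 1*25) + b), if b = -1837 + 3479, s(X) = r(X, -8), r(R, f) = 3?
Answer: 1/1645 ≈ 0.00060790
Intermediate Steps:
s(X) = 3
b = 1642
1/(s(-11 - 1*25) + b) = 1/(3 + 1642) = 1/1645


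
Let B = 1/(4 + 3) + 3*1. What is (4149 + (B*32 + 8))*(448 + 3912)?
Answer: 129941080/7 ≈ 1.8563e+7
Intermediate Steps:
B = 22/7 (B = 1/7 + 3 = ⅐ + 3 = 22/7 ≈ 3.1429)
(4149 + (B*32 + 8))*(448 + 3912) = (4149 + ((22/7)*32 + 8))*(448 + 3912) = (4149 + (704/7 + 8))*4360 = (4149 + 760/7)*4360 = (29803/7)*4360 = 129941080/7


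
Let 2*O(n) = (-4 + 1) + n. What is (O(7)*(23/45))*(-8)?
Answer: -368/45 ≈ -8.1778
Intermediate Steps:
O(n) = -3/2 + n/2 (O(n) = ((-4 + 1) + n)/2 = (-3 + n)/2 = -3/2 + n/2)
(O(7)*(23/45))*(-8) = ((-3/2 + (1/2)*7)*(23/45))*(-8) = ((-3/2 + 7/2)*(23*(1/45)))*(-8) = (2*(23/45))*(-8) = (46/45)*(-8) = -368/45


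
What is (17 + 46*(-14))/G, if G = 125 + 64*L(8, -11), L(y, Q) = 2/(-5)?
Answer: -3135/497 ≈ -6.3078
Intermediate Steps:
L(y, Q) = -2/5 (L(y, Q) = 2*(-1/5) = -2/5)
G = 497/5 (G = 125 + 64*(-2/5) = 125 - 128/5 = 497/5 ≈ 99.400)
(17 + 46*(-14))/G = (17 + 46*(-14))/(497/5) = (17 - 644)*(5/497) = -627*5/497 = -3135/497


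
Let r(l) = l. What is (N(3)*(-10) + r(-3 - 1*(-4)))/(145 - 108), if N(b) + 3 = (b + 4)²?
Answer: -459/37 ≈ -12.405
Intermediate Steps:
N(b) = -3 + (4 + b)² (N(b) = -3 + (b + 4)² = -3 + (4 + b)²)
(N(3)*(-10) + r(-3 - 1*(-4)))/(145 - 108) = ((-3 + (4 + 3)²)*(-10) + (-3 - 1*(-4)))/(145 - 108) = ((-3 + 7²)*(-10) + (-3 + 4))/37 = ((-3 + 49)*(-10) + 1)/37 = (46*(-10) + 1)/37 = (-460 + 1)/37 = (1/37)*(-459) = -459/37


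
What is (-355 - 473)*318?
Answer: -263304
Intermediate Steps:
(-355 - 473)*318 = -828*318 = -263304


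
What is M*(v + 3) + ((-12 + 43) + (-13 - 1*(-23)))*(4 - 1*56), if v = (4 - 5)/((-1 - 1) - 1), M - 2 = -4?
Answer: -6416/3 ≈ -2138.7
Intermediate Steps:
M = -2 (M = 2 - 4 = -2)
v = ⅓ (v = -1/(-2 - 1) = -1/(-3) = -1*(-⅓) = ⅓ ≈ 0.33333)
M*(v + 3) + ((-12 + 43) + (-13 - 1*(-23)))*(4 - 1*56) = -2*(⅓ + 3) + ((-12 + 43) + (-13 - 1*(-23)))*(4 - 1*56) = -2*10/3 + (31 + (-13 + 23))*(4 - 56) = -20/3 + (31 + 10)*(-52) = -20/3 + 41*(-52) = -20/3 - 2132 = -6416/3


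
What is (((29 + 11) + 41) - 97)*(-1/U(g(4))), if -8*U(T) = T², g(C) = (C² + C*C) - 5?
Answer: -128/729 ≈ -0.17558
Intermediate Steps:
g(C) = -5 + 2*C² (g(C) = (C² + C²) - 5 = 2*C² - 5 = -5 + 2*C²)
U(T) = -T²/8
(((29 + 11) + 41) - 97)*(-1/U(g(4))) = (((29 + 11) + 41) - 97)*(-1/((-(-5 + 2*4²)²/8))) = ((40 + 41) - 97)*(-1/((-(-5 + 2*16)²/8))) = (81 - 97)*(-1/((-(-5 + 32)²/8))) = -(-16)/((-⅛*27²)) = -(-16)/((-⅛*729)) = -(-16)/(-729/8) = -(-16)*(-8)/729 = -16*8/729 = -128/729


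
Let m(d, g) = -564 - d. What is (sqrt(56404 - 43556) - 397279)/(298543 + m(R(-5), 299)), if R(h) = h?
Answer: -397279/297984 + sqrt(803)/74496 ≈ -1.3328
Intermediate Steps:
(sqrt(56404 - 43556) - 397279)/(298543 + m(R(-5), 299)) = (sqrt(56404 - 43556) - 397279)/(298543 + (-564 - 1*(-5))) = (sqrt(12848) - 397279)/(298543 + (-564 + 5)) = (4*sqrt(803) - 397279)/(298543 - 559) = (-397279 + 4*sqrt(803))/297984 = (-397279 + 4*sqrt(803))*(1/297984) = -397279/297984 + sqrt(803)/74496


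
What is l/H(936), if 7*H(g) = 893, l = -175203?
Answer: -1226421/893 ≈ -1373.4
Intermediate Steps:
H(g) = 893/7 (H(g) = (⅐)*893 = 893/7)
l/H(936) = -175203/893/7 = -175203*7/893 = -1226421/893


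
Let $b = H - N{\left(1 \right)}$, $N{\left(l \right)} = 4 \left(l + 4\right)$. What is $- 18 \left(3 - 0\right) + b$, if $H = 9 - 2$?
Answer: $-67$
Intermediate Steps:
$N{\left(l \right)} = 16 + 4 l$ ($N{\left(l \right)} = 4 \left(4 + l\right) = 16 + 4 l$)
$H = 7$
$b = -13$ ($b = 7 - \left(16 + 4 \cdot 1\right) = 7 - \left(16 + 4\right) = 7 - 20 = -13$)
$- 18 \left(3 - 0\right) + b = - 18 \left(3 - 0\right) - 13 = - 18 \left(3 + 0\right) - 13 = \left(-18\right) 3 - 13 = -54 - 13 = -67$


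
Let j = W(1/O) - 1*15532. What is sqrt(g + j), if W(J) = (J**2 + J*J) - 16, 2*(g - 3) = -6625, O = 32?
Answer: I*sqrt(19310078)/32 ≈ 137.32*I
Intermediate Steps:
g = -6619/2 (g = 3 + (1/2)*(-6625) = 3 - 6625/2 = -6619/2 ≈ -3309.5)
W(J) = -16 + 2*J**2 (W(J) = (J**2 + J**2) - 16 = 2*J**2 - 16 = -16 + 2*J**2)
j = -7960575/512 (j = (-16 + 2*(1/32)**2) - 1*15532 = (-16 + 2*(1/32)**2) - 15532 = (-16 + 2*(1/1024)) - 15532 = (-16 + 1/512) - 15532 = -8191/512 - 15532 = -7960575/512 ≈ -15548.)
sqrt(g + j) = sqrt(-6619/2 - 7960575/512) = sqrt(-9655039/512) = I*sqrt(19310078)/32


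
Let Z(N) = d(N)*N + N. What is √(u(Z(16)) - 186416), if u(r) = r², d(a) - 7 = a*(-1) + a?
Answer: 4*I*√10627 ≈ 412.35*I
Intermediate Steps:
d(a) = 7 (d(a) = 7 + (a*(-1) + a) = 7 + (-a + a) = 7 + 0 = 7)
Z(N) = 8*N (Z(N) = 7*N + N = 8*N)
√(u(Z(16)) - 186416) = √((8*16)² - 186416) = √(128² - 186416) = √(16384 - 186416) = √(-170032) = 4*I*√10627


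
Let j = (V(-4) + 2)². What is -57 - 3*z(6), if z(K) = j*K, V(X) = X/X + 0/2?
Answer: -219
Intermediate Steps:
V(X) = 1 (V(X) = 1 + 0*(½) = 1 + 0 = 1)
j = 9 (j = (1 + 2)² = 3² = 9)
z(K) = 9*K
-57 - 3*z(6) = -57 - 27*6 = -57 - 3*54 = -57 - 162 = -219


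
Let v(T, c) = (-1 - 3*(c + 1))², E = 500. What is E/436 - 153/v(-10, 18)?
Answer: 403823/366676 ≈ 1.1013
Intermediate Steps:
v(T, c) = (-4 - 3*c)² (v(T, c) = (-1 - 3*(1 + c))² = (-1 + (-3 - 3*c))² = (-4 - 3*c)²)
E/436 - 153/v(-10, 18) = 500/436 - 153/(4 + 3*18)² = 500*(1/436) - 153/(4 + 54)² = 125/109 - 153/(58²) = 125/109 - 153/3364 = 403823/366676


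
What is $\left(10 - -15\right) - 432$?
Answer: $-407$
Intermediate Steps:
$\left(10 - -15\right) - 432 = \left(10 + 15\right) - 432 = 25 - 432 = -407$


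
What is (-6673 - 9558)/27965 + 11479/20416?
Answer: -10361861/570933440 ≈ -0.018149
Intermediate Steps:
(-6673 - 9558)/27965 + 11479/20416 = -16231*1/27965 + 11479*(1/20416) = -16231/27965 + 11479/20416 = -10361861/570933440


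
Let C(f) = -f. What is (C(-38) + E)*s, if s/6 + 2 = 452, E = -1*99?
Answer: -164700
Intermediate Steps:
E = -99
s = 2700 (s = -12 + 6*452 = -12 + 2712 = 2700)
(C(-38) + E)*s = (-1*(-38) - 99)*2700 = (38 - 99)*2700 = -61*2700 = -164700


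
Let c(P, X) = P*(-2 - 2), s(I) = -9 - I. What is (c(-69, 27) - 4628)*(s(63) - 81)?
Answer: 665856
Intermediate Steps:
c(P, X) = -4*P (c(P, X) = P*(-4) = -4*P)
(c(-69, 27) - 4628)*(s(63) - 81) = (-4*(-69) - 4628)*((-9 - 1*63) - 81) = (276 - 4628)*((-9 - 63) - 81) = -4352*(-72 - 81) = -4352*(-153) = 665856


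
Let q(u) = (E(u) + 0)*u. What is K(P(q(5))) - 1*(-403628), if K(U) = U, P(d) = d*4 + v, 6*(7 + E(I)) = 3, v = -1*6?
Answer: 403492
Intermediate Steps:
v = -6
E(I) = -13/2 (E(I) = -7 + (⅙)*3 = -7 + ½ = -13/2)
q(u) = -13*u/2 (q(u) = (-13/2 + 0)*u = -13*u/2)
P(d) = -6 + 4*d (P(d) = d*4 - 6 = 4*d - 6 = -6 + 4*d)
K(P(q(5))) - 1*(-403628) = (-6 + 4*(-13/2*5)) - 1*(-403628) = (-6 + 4*(-65/2)) + 403628 = (-6 - 130) + 403628 = -136 + 403628 = 403492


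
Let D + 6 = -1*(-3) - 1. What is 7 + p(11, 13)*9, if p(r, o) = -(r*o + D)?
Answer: -1244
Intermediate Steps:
D = -4 (D = -6 + (-1*(-3) - 1) = -6 + (3 - 1) = -6 + 2 = -4)
p(r, o) = 4 - o*r (p(r, o) = -(r*o - 4) = -(o*r - 4) = -(-4 + o*r) = 4 - o*r)
7 + p(11, 13)*9 = 7 + (4 - 1*13*11)*9 = 7 + (4 - 143)*9 = 7 - 139*9 = 7 - 1251 = -1244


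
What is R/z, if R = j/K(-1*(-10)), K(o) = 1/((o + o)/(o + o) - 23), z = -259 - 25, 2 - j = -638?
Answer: 3520/71 ≈ 49.577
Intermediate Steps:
j = 640 (j = 2 - 1*(-638) = 2 + 638 = 640)
z = -284
K(o) = -1/22 (K(o) = 1/((2*o)/((2*o)) - 23) = 1/((2*o)*(1/(2*o)) - 23) = 1/(1 - 23) = 1/(-22) = -1/22)
R = -14080 (R = 640/(-1/22) = 640*(-22) = -14080)
R/z = -14080/(-284) = -14080*(-1/284) = 3520/71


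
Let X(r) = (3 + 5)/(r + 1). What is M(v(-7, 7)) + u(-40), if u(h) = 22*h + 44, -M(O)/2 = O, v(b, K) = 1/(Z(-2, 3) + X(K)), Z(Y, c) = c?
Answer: -1673/2 ≈ -836.50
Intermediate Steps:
X(r) = 8/(1 + r)
v(b, K) = 1/(3 + 8/(1 + K))
M(O) = -2*O
u(h) = 44 + 22*h
M(v(-7, 7)) + u(-40) = -2*(1 + 7)/(11 + 3*7) + (44 + 22*(-40)) = -2*8/(11 + 21) + (44 - 880) = -2*8/32 - 836 = -8/16 - 836 = -2*¼ - 836 = -½ - 836 = -1673/2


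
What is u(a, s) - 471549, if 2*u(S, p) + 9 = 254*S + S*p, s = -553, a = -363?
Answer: -417285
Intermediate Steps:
u(S, p) = -9/2 + 127*S + S*p/2 (u(S, p) = -9/2 + (254*S + S*p)/2 = -9/2 + (127*S + S*p/2) = -9/2 + 127*S + S*p/2)
u(a, s) - 471549 = (-9/2 + 127*(-363) + (½)*(-363)*(-553)) - 471549 = (-9/2 - 46101 + 200739/2) - 471549 = 54264 - 471549 = -417285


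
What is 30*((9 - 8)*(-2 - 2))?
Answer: -120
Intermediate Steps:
30*((9 - 8)*(-2 - 2)) = 30*(1*(-4)) = 30*(-4) = -120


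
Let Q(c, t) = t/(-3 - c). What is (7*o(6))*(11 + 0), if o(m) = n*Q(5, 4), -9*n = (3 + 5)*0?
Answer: 0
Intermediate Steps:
n = 0 (n = -(3 + 5)*0/9 = -8*0/9 = -⅑*0 = 0)
o(m) = 0 (o(m) = 0*(-1*4/(3 + 5)) = 0*(-1*4/8) = 0*(-1*4*⅛) = 0*(-½) = 0)
(7*o(6))*(11 + 0) = (7*0)*(11 + 0) = 0*11 = 0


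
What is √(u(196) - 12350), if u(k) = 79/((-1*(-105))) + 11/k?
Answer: I*√544599345/210 ≈ 111.13*I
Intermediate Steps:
u(k) = 79/105 + 11/k
√(u(196) - 12350) = √((79/105 + 11/196) - 12350) = √(2377/2940 - 12350) = √(-36306623/2940) = I*√544599345/210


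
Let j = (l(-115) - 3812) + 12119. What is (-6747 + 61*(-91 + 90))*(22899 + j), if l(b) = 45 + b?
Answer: -211973888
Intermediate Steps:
j = 8237 (j = ((45 - 115) - 3812) + 12119 = (-70 - 3812) + 12119 = -3882 + 12119 = 8237)
(-6747 + 61*(-91 + 90))*(22899 + j) = (-6747 + 61*(-91 + 90))*(22899 + 8237) = (-6747 + 61*(-1))*31136 = (-6747 - 61)*31136 = -6808*31136 = -211973888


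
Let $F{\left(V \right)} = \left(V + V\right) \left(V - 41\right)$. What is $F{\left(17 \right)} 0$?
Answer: $0$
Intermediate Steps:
$F{\left(V \right)} = 2 V \left(-41 + V\right)$
$F{\left(17 \right)} 0 = 2 \cdot 17 \left(-41 + 17\right) 0 = 2 \cdot 17 \left(-24\right) 0 = \left(-816\right) 0 = 0$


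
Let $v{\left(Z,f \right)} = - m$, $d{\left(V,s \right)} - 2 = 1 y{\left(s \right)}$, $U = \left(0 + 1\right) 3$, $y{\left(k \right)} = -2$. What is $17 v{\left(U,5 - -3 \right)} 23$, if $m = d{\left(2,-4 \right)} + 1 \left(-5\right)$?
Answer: $1955$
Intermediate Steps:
$U = 3$ ($U = 1 \cdot 3 = 3$)
$d{\left(V,s \right)} = 0$ ($d{\left(V,s \right)} = 2 + 1 \left(-2\right) = 2 - 2 = 0$)
$m = -5$ ($m = 0 + 1 \left(-5\right) = 0 - 5 = -5$)
$v{\left(Z,f \right)} = 5$ ($v{\left(Z,f \right)} = \left(-1\right) \left(-5\right) = 5$)
$17 v{\left(U,5 - -3 \right)} 23 = 17 \cdot 5 \cdot 23 = 85 \cdot 23 = 1955$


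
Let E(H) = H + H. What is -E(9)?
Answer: -18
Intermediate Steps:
E(H) = 2*H
-E(9) = -2*9 = -1*18 = -18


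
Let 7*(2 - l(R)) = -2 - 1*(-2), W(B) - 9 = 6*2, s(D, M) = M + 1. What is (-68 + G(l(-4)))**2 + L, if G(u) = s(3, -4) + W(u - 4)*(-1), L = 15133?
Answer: 23597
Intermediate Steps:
s(D, M) = 1 + M
W(B) = 21 (W(B) = 9 + 6*2 = 9 + 12 = 21)
l(R) = 2 (l(R) = 2 - (-2 - 1*(-2))/7 = 2 - (-2 + 2)/7 = 2 - 1/7*0 = 2 + 0 = 2)
G(u) = -24 (G(u) = (1 - 4) + 21*(-1) = -3 - 21 = -24)
(-68 + G(l(-4)))**2 + L = (-68 - 24)**2 + 15133 = (-92)**2 + 15133 = 8464 + 15133 = 23597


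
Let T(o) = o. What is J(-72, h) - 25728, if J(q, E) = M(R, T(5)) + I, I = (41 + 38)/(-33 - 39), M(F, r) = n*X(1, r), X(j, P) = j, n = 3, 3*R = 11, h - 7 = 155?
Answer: -1852279/72 ≈ -25726.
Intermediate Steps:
h = 162 (h = 7 + 155 = 162)
R = 11/3 (R = (1/3)*11 = 11/3 ≈ 3.6667)
M(F, r) = 3 (M(F, r) = 3*1 = 3)
I = -79/72 (I = 79/(-72) = 79*(-1/72) = -79/72 ≈ -1.0972)
J(q, E) = 137/72 (J(q, E) = 3 - 79/72 = 137/72)
J(-72, h) - 25728 = 137/72 - 25728 = -1852279/72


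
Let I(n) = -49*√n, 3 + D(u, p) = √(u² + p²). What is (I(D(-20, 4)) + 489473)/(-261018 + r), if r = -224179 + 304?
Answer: -489473/484893 + 49*√(-3 + 4*√26)/484893 ≈ -1.0090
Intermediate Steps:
D(u, p) = -3 + √(p² + u²) (D(u, p) = -3 + √(u² + p²) = -3 + √(p² + u²))
r = -223875
(I(D(-20, 4)) + 489473)/(-261018 + r) = (-49*√(-3 + √(4² + (-20)²)) + 489473)/(-261018 - 223875) = (-49*√(-3 + √(16 + 400)) + 489473)/(-484893) = (-49*√(-3 + √416) + 489473)*(-1/484893) = (-49*√(-3 + 4*√26) + 489473)*(-1/484893) = (489473 - 49*√(-3 + 4*√26))*(-1/484893) = -489473/484893 + 49*√(-3 + 4*√26)/484893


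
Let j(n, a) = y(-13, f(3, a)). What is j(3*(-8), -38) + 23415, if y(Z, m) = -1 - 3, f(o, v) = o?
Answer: 23411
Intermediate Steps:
y(Z, m) = -4
j(n, a) = -4
j(3*(-8), -38) + 23415 = -4 + 23415 = 23411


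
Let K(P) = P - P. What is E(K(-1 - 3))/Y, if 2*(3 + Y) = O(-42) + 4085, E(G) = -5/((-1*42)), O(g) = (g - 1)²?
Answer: 5/124488 ≈ 4.0165e-5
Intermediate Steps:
K(P) = 0
O(g) = (-1 + g)²
E(G) = 5/42 (E(G) = -5/(-42) = -5*(-1/42) = 5/42)
Y = 2964 (Y = -3 + ((-1 - 42)² + 4085)/2 = -3 + ((-43)² + 4085)/2 = -3 + (1849 + 4085)/2 = -3 + (½)*5934 = -3 + 2967 = 2964)
E(K(-1 - 3))/Y = (5/42)/2964 = (5/42)*(1/2964) = 5/124488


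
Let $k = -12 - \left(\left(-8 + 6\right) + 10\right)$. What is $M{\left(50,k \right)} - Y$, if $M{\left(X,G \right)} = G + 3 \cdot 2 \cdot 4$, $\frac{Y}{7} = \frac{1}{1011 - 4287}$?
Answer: $\frac{1873}{468} \approx 4.0021$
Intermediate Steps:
$Y = - \frac{1}{468}$ ($Y = \frac{7}{1011 - 4287} = \frac{7}{-3276} = 7 \left(- \frac{1}{3276}\right) = - \frac{1}{468} \approx -0.0021368$)
$k = -20$ ($k = -12 - \left(-2 + 10\right) = -12 - 8 = -20$)
$M{\left(X,G \right)} = 24 + G$ ($M{\left(X,G \right)} = G + 3 \cdot 8 = G + 24 = 24 + G$)
$M{\left(50,k \right)} - Y = \left(24 - 20\right) - - \frac{1}{468} = 4 + \frac{1}{468} = \frac{1873}{468}$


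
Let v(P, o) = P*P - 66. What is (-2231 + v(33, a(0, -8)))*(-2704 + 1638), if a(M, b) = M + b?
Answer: 1287728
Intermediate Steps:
v(P, o) = -66 + P² (v(P, o) = P² - 66 = -66 + P²)
(-2231 + v(33, a(0, -8)))*(-2704 + 1638) = (-2231 + (-66 + 33²))*(-2704 + 1638) = (-2231 + (-66 + 1089))*(-1066) = (-2231 + 1023)*(-1066) = -1208*(-1066) = 1287728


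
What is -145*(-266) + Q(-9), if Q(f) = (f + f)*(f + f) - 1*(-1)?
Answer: 38895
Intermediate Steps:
Q(f) = 1 + 4*f² (Q(f) = (2*f)*(2*f) + 1 = 4*f² + 1 = 1 + 4*f²)
-145*(-266) + Q(-9) = -145*(-266) + (1 + 4*(-9)²) = 38570 + (1 + 4*81) = 38570 + (1 + 324) = 38570 + 325 = 38895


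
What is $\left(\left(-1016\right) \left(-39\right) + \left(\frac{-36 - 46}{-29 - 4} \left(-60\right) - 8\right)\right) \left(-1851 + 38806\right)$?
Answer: $\frac{16043495880}{11} \approx 1.4585 \cdot 10^{9}$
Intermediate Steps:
$\left(\left(-1016\right) \left(-39\right) + \left(\frac{-36 - 46}{-29 - 4} \left(-60\right) - 8\right)\right) \left(-1851 + 38806\right) = \left(39624 + \left(- \frac{82}{-33} \left(-60\right) - 8\right)\right) 36955 = \left(39624 + \left(\left(-82\right) \left(- \frac{1}{33}\right) \left(-60\right) - 8\right)\right) 36955 = \left(39624 + \left(\frac{82}{33} \left(-60\right) - 8\right)\right) 36955 = \left(39624 - \frac{1728}{11}\right) 36955 = \frac{434136}{11} \cdot 36955 = \frac{16043495880}{11}$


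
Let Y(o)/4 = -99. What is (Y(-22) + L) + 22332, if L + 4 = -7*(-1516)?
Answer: 32544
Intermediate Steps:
Y(o) = -396 (Y(o) = 4*(-99) = -396)
L = 10608 (L = -4 - 7*(-1516) = -4 + 10612 = 10608)
(Y(-22) + L) + 22332 = (-396 + 10608) + 22332 = 10212 + 22332 = 32544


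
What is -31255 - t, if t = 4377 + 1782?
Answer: -37414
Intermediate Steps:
t = 6159
-31255 - t = -31255 - 1*6159 = -31255 - 6159 = -37414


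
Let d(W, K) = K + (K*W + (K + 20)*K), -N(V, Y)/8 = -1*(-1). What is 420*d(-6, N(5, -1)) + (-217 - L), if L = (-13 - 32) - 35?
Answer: -23657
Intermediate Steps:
N(V, Y) = -8 (N(V, Y) = -(-8)*(-1) = -8*1 = -8)
L = -80 (L = -45 - 35 = -80)
d(W, K) = K + K*W + K*(20 + K) (d(W, K) = K + (K*W + (20 + K)*K) = K + (K*W + K*(20 + K)) = K + K*W + K*(20 + K))
420*d(-6, N(5, -1)) + (-217 - L) = 420*(-8*(21 - 8 - 6)) + (-217 - 1*(-80)) = 420*(-8*7) + (-217 + 80) = 420*(-56) - 137 = -23520 - 137 = -23657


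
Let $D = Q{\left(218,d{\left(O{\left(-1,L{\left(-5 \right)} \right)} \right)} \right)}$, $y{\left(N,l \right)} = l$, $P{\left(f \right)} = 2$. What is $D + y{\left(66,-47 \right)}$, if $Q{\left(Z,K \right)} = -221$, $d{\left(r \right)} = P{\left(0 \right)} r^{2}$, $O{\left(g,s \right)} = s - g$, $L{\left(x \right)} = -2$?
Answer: $-268$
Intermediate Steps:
$d{\left(r \right)} = 2 r^{2}$
$D = -221$
$D + y{\left(66,-47 \right)} = -221 - 47 = -268$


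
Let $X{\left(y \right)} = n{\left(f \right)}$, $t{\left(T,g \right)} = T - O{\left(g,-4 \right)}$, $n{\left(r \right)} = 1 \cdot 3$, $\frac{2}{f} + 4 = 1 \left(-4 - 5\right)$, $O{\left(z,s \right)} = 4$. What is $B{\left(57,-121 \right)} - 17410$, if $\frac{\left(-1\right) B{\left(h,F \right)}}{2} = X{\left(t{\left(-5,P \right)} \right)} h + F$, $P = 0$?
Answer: $-17510$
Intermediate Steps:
$f = - \frac{2}{13}$ ($f = \frac{2}{-4 + 1 \left(-4 - 5\right)} = \frac{2}{-4 + 1 \left(-9\right)} = \frac{2}{-4 - 9} = \frac{2}{-13} = 2 \left(- \frac{1}{13}\right) = - \frac{2}{13} \approx -0.15385$)
$n{\left(r \right)} = 3$
$t{\left(T,g \right)} = -4 + T$ ($t{\left(T,g \right)} = T - 4 = -4 + T$)
$X{\left(y \right)} = 3$
$B{\left(h,F \right)} = - 6 h - 2 F$ ($B{\left(h,F \right)} = - 2 \left(3 h + F\right) = - 2 \left(F + 3 h\right) = - 6 h - 2 F$)
$B{\left(57,-121 \right)} - 17410 = \left(\left(-6\right) 57 - -242\right) - 17410 = \left(-342 + 242\right) - 17410 = -100 - 17410 = -17510$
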